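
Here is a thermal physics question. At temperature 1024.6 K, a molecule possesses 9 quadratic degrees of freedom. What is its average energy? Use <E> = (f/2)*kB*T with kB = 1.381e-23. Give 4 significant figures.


Step 1: f/2 = 9/2 = 4.5
Step 2: kB*T = 1.381e-23 * 1024.6 = 1.415e-20
Step 3: <E> = 4.5 * 1.415e-20 = 6.367e-20 J

6.367e-20


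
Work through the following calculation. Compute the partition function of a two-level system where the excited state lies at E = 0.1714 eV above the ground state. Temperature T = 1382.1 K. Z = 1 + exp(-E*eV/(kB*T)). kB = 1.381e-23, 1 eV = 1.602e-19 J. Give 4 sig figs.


Step 1: Compute beta*E = E*eV/(kB*T) = 0.1714*1.602e-19/(1.381e-23*1382.1) = 1.439
Step 2: exp(-beta*E) = exp(-1.439) = 0.2373
Step 3: Z = 1 + 0.2373 = 1.237

1.237


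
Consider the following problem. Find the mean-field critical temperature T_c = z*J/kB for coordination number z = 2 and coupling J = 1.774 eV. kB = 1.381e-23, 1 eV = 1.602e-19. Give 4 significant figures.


Step 1: z*J = 2*1.774 = 3.548 eV
Step 2: Convert to Joules: 3.548*1.602e-19 = 5.684e-19 J
Step 3: T_c = 5.684e-19 / 1.381e-23 = 4.116e+04 K

4.116e+04


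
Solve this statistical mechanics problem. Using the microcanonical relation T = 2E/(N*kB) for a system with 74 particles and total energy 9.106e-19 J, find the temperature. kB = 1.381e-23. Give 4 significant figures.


Step 1: Numerator = 2*E = 2*9.106e-19 = 1.821e-18 J
Step 2: Denominator = N*kB = 74*1.381e-23 = 1.022e-21
Step 3: T = 1.821e-18 / 1.022e-21 = 1782 K

1782


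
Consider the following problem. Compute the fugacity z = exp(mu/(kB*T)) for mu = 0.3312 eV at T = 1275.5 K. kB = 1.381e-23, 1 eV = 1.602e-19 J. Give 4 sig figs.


Step 1: Convert mu to Joules: 0.3312*1.602e-19 = 5.306e-20 J
Step 2: kB*T = 1.381e-23*1275.5 = 1.761e-20 J
Step 3: mu/(kB*T) = 3.012
Step 4: z = exp(3.012) = 20.33

20.33


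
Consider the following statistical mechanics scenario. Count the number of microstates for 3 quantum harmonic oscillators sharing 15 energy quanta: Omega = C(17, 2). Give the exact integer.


Step 1: Use binomial coefficient C(17, 2)
Step 2: Numerator = 17! / 15!
Step 3: Denominator = 2!
Step 4: Omega = 136

136


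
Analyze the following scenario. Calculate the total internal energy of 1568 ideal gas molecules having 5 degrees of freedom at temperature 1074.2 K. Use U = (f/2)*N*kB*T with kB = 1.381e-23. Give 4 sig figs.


Step 1: f/2 = 5/2 = 2.5
Step 2: N*kB*T = 1568*1.381e-23*1074.2 = 2.326e-17
Step 3: U = 2.5 * 2.326e-17 = 5.815e-17 J

5.815e-17


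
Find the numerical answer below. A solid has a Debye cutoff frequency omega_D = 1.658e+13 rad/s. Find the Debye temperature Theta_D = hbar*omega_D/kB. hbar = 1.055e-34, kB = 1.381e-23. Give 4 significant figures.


Step 1: hbar*omega_D = 1.055e-34 * 1.658e+13 = 1.749e-21 J
Step 2: Theta_D = 1.749e-21 / 1.381e-23
Step 3: Theta_D = 126.7 K

126.7


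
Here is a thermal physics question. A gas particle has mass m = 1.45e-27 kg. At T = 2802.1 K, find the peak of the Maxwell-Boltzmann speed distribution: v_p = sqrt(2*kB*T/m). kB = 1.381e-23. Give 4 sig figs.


Step 1: Numerator = 2*kB*T = 2*1.381e-23*2802.1 = 7.739e-20
Step 2: Ratio = 7.739e-20 / 1.45e-27 = 5.338e+07
Step 3: v_p = sqrt(5.338e+07) = 7306 m/s

7306


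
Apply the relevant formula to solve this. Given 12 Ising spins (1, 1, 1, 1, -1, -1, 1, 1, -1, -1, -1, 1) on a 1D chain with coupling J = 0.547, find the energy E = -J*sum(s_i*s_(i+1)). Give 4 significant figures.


Step 1: Nearest-neighbor products: 1, 1, 1, -1, 1, -1, 1, -1, 1, 1, -1
Step 2: Sum of products = 3
Step 3: E = -0.547 * 3 = -1.641

-1.641


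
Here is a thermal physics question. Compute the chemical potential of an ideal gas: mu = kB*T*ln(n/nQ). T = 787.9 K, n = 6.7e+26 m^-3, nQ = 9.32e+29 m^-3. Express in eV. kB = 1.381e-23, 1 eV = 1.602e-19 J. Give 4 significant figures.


Step 1: n/nQ = 6.7e+26/9.32e+29 = 0.0007189
Step 2: ln(n/nQ) = -7.238
Step 3: mu = kB*T*ln(n/nQ) = 1.088e-20*-7.238 = -7.875e-20 J
Step 4: Convert to eV: -7.875e-20/1.602e-19 = -0.4916 eV

-0.4916


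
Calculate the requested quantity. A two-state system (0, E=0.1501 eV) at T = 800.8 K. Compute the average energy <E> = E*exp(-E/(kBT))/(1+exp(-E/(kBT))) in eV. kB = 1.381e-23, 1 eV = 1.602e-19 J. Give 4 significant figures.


Step 1: beta*E = 0.1501*1.602e-19/(1.381e-23*800.8) = 2.174
Step 2: exp(-beta*E) = 0.1137
Step 3: <E> = 0.1501*0.1137/(1+0.1137) = 0.01532 eV

0.01532


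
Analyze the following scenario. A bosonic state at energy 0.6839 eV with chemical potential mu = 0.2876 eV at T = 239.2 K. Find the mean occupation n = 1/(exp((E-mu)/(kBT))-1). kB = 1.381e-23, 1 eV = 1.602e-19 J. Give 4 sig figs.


Step 1: (E - mu) = 0.3963 eV
Step 2: x = (E-mu)*eV/(kB*T) = 0.3963*1.602e-19/(1.381e-23*239.2) = 19.22
Step 3: exp(x) = 2.222e+08
Step 4: n = 1/(exp(x)-1) = 4.501e-09

4.501e-09


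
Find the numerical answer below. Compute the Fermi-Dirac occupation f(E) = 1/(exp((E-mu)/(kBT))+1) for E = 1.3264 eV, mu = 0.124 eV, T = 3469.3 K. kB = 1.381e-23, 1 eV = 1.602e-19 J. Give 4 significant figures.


Step 1: (E - mu) = 1.3264 - 0.124 = 1.202 eV
Step 2: Convert: (E-mu)*eV = 1.926e-19 J
Step 3: x = (E-mu)*eV/(kB*T) = 4.02
Step 4: f = 1/(exp(4.02)+1) = 0.01763

0.01763


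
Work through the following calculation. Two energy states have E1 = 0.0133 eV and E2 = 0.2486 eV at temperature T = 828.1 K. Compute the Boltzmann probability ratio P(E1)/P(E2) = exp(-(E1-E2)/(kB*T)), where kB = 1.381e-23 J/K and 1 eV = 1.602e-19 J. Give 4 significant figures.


Step 1: Compute energy difference dE = E1 - E2 = 0.0133 - 0.2486 = -0.2353 eV
Step 2: Convert to Joules: dE_J = -0.2353 * 1.602e-19 = -3.77e-20 J
Step 3: Compute exponent = -dE_J / (kB * T) = -(-3.77e-20) / (1.381e-23 * 828.1) = 3.296
Step 4: P(E1)/P(E2) = exp(3.296) = 27.01

27.01


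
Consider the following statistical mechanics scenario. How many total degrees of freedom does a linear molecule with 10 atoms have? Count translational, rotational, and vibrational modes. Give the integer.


Step 1: Translational DOF = 3
Step 2: Rotational DOF (linear) = 2
Step 3: Vibrational DOF = 3*10 - 5 = 25
Step 4: Total = 3 + 2 + 25 = 30

30


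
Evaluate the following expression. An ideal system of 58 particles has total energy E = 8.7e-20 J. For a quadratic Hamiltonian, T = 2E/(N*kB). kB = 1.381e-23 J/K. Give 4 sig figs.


Step 1: Numerator = 2*E = 2*8.7e-20 = 1.74e-19 J
Step 2: Denominator = N*kB = 58*1.381e-23 = 8.01e-22
Step 3: T = 1.74e-19 / 8.01e-22 = 217.2 K

217.2


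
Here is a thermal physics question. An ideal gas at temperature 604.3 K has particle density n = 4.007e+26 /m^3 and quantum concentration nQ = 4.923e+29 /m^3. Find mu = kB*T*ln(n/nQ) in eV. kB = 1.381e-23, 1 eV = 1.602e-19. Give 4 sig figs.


Step 1: n/nQ = 4.007e+26/4.923e+29 = 0.0008139
Step 2: ln(n/nQ) = -7.114
Step 3: mu = kB*T*ln(n/nQ) = 8.345e-21*-7.114 = -5.937e-20 J
Step 4: Convert to eV: -5.937e-20/1.602e-19 = -0.3706 eV

-0.3706


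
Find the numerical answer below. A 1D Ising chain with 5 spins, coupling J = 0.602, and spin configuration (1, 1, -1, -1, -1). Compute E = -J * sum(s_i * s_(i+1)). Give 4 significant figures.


Step 1: Nearest-neighbor products: 1, -1, 1, 1
Step 2: Sum of products = 2
Step 3: E = -0.602 * 2 = -1.204

-1.204


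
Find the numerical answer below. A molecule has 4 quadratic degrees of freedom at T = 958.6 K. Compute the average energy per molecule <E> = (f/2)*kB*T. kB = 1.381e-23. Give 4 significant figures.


Step 1: f/2 = 4/2 = 2
Step 2: kB*T = 1.381e-23 * 958.6 = 1.324e-20
Step 3: <E> = 2 * 1.324e-20 = 2.648e-20 J

2.648e-20


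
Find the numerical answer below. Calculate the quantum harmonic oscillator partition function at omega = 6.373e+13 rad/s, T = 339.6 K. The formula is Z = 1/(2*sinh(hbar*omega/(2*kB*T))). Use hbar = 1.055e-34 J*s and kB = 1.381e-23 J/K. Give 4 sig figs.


Step 1: Compute x = hbar*omega/(kB*T) = 1.055e-34*6.373e+13/(1.381e-23*339.6) = 1.434
Step 2: x/2 = 0.7168
Step 3: sinh(x/2) = 0.7798
Step 4: Z = 1/(2*0.7798) = 0.6412

0.6412


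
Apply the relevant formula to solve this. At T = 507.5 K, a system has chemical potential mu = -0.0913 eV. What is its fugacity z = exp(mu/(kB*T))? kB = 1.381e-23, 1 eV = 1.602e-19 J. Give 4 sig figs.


Step 1: Convert mu to Joules: -0.0913*1.602e-19 = -1.463e-20 J
Step 2: kB*T = 1.381e-23*507.5 = 7.009e-21 J
Step 3: mu/(kB*T) = -2.087
Step 4: z = exp(-2.087) = 0.1241

0.1241


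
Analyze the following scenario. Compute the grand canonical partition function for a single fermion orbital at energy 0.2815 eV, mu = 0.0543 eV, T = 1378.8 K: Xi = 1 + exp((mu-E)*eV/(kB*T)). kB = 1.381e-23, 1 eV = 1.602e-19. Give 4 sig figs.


Step 1: (mu - E) = 0.0543 - 0.2815 = -0.2272 eV
Step 2: x = (mu-E)*eV/(kB*T) = -0.2272*1.602e-19/(1.381e-23*1378.8) = -1.912
Step 3: exp(x) = 0.1479
Step 4: Xi = 1 + 0.1479 = 1.148

1.148


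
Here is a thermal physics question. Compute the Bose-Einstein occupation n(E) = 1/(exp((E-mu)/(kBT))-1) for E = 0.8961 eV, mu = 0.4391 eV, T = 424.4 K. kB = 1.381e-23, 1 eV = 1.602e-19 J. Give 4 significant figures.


Step 1: (E - mu) = 0.457 eV
Step 2: x = (E-mu)*eV/(kB*T) = 0.457*1.602e-19/(1.381e-23*424.4) = 12.49
Step 3: exp(x) = 2.66e+05
Step 4: n = 1/(exp(x)-1) = 3.759e-06

3.759e-06


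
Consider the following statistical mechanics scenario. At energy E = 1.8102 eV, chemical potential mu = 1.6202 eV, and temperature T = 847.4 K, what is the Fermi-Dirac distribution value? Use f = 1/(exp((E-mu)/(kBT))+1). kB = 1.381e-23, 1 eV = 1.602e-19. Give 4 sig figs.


Step 1: (E - mu) = 1.8102 - 1.6202 = 0.19 eV
Step 2: Convert: (E-mu)*eV = 3.044e-20 J
Step 3: x = (E-mu)*eV/(kB*T) = 2.601
Step 4: f = 1/(exp(2.601)+1) = 0.06908

0.06908


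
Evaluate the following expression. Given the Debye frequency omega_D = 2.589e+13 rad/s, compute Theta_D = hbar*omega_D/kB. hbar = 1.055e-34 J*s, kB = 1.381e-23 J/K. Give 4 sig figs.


Step 1: hbar*omega_D = 1.055e-34 * 2.589e+13 = 2.731e-21 J
Step 2: Theta_D = 2.731e-21 / 1.381e-23
Step 3: Theta_D = 197.8 K

197.8


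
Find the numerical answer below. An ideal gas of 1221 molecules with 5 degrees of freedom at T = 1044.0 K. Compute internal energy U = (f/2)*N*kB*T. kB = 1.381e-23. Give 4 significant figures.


Step 1: f/2 = 5/2 = 2.5
Step 2: N*kB*T = 1221*1.381e-23*1044.0 = 1.76e-17
Step 3: U = 2.5 * 1.76e-17 = 4.401e-17 J

4.401e-17


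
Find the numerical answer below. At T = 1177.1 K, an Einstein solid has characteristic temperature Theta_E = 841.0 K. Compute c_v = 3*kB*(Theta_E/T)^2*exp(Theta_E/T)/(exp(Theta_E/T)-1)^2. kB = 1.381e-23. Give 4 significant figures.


Step 1: x = Theta_E/T = 841.0/1177.1 = 0.7145
Step 2: x^2 = 0.5105
Step 3: exp(x) = 2.043
Step 4: c_v = 3*1.381e-23*0.5105*2.043/(2.043-1)^2 = 3.971e-23

3.971e-23


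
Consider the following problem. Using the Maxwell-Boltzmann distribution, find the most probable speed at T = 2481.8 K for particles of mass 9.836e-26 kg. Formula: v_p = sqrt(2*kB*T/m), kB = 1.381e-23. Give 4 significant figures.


Step 1: Numerator = 2*kB*T = 2*1.381e-23*2481.8 = 6.855e-20
Step 2: Ratio = 6.855e-20 / 9.836e-26 = 6.969e+05
Step 3: v_p = sqrt(6.969e+05) = 834.8 m/s

834.8


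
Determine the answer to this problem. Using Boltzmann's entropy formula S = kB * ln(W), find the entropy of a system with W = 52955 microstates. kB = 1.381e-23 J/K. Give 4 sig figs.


Step 1: ln(W) = ln(52955) = 10.88
Step 2: S = kB * ln(W) = 1.381e-23 * 10.88
Step 3: S = 1.502e-22 J/K

1.502e-22


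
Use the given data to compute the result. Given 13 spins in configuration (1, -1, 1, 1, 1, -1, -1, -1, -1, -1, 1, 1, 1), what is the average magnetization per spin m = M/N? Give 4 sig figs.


Step 1: Count up spins (+1): 7, down spins (-1): 6
Step 2: Total magnetization M = 7 - 6 = 1
Step 3: m = M/N = 1/13 = 0.07692

0.07692


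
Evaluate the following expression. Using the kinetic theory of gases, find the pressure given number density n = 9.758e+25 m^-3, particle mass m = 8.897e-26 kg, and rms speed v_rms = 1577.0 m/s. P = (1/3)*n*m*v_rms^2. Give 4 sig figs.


Step 1: v_rms^2 = 1577.0^2 = 2.487e+06
Step 2: n*m = 9.758e+25*8.897e-26 = 8.682
Step 3: P = (1/3)*8.682*2.487e+06 = 7.197e+06 Pa

7.197e+06


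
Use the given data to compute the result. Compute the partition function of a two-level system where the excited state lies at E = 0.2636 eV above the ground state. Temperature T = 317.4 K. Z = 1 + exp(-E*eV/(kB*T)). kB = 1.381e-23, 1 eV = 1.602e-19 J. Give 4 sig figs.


Step 1: Compute beta*E = E*eV/(kB*T) = 0.2636*1.602e-19/(1.381e-23*317.4) = 9.634
Step 2: exp(-beta*E) = exp(-9.634) = 6.546e-05
Step 3: Z = 1 + 6.546e-05 = 1

1


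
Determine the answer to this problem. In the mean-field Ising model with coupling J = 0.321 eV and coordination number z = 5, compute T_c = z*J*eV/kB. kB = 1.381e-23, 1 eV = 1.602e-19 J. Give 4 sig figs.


Step 1: z*J = 5*0.321 = 1.605 eV
Step 2: Convert to Joules: 1.605*1.602e-19 = 2.571e-19 J
Step 3: T_c = 2.571e-19 / 1.381e-23 = 1.862e+04 K

1.862e+04


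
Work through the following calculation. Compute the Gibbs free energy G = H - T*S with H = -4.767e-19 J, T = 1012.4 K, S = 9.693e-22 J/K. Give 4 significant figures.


Step 1: T*S = 1012.4 * 9.693e-22 = 9.813e-19 J
Step 2: G = H - T*S = -4.767e-19 - 9.813e-19
Step 3: G = -1.458e-18 J

-1.458e-18


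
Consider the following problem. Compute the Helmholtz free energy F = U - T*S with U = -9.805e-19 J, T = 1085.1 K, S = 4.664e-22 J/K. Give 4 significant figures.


Step 1: T*S = 1085.1 * 4.664e-22 = 5.061e-19 J
Step 2: F = U - T*S = -9.805e-19 - 5.061e-19
Step 3: F = -1.487e-18 J

-1.487e-18


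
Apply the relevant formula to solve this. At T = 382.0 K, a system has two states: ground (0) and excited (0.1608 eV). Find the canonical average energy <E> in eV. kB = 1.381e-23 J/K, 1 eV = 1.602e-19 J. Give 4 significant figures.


Step 1: beta*E = 0.1608*1.602e-19/(1.381e-23*382.0) = 4.883
Step 2: exp(-beta*E) = 0.007574
Step 3: <E> = 0.1608*0.007574/(1+0.007574) = 0.001209 eV

0.001209


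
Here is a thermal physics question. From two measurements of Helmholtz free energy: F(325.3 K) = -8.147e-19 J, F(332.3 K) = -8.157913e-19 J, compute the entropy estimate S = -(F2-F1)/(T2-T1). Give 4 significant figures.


Step 1: dF = F2 - F1 = -8.157913e-19 - (-8.147e-19) = -1.0913e-21 J
Step 2: dT = T2 - T1 = 332.3 - 325.3 = 7 K
Step 3: S = -dF/dT = -(-1.0913e-21)/7 = 1.559e-22 J/K

1.559e-22


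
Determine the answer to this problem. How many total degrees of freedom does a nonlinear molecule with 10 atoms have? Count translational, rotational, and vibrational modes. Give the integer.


Step 1: Translational DOF = 3
Step 2: Rotational DOF (nonlinear) = 3
Step 3: Vibrational DOF = 3*10 - 6 = 24
Step 4: Total = 3 + 3 + 24 = 30

30


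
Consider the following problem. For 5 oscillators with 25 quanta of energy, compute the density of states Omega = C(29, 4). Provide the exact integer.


Step 1: Use binomial coefficient C(29, 4)
Step 2: Numerator = 29! / 25!
Step 3: Denominator = 4!
Step 4: Omega = 23751

23751


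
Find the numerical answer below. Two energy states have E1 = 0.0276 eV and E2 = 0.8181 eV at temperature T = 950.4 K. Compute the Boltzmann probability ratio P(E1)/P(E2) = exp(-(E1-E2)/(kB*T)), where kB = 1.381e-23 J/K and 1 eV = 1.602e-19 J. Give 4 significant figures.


Step 1: Compute energy difference dE = E1 - E2 = 0.0276 - 0.8181 = -0.7905 eV
Step 2: Convert to Joules: dE_J = -0.7905 * 1.602e-19 = -1.266e-19 J
Step 3: Compute exponent = -dE_J / (kB * T) = -(-1.266e-19) / (1.381e-23 * 950.4) = 9.649
Step 4: P(E1)/P(E2) = exp(9.649) = 1.55e+04

1.55e+04


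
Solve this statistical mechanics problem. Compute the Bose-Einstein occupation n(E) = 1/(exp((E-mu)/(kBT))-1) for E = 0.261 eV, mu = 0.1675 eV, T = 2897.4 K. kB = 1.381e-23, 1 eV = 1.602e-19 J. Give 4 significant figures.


Step 1: (E - mu) = 0.0935 eV
Step 2: x = (E-mu)*eV/(kB*T) = 0.0935*1.602e-19/(1.381e-23*2897.4) = 0.3743
Step 3: exp(x) = 1.454
Step 4: n = 1/(exp(x)-1) = 2.202

2.202


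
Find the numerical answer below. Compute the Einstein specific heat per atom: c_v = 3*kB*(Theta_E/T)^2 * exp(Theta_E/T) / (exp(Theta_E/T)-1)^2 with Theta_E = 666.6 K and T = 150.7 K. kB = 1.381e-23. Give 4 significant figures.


Step 1: x = Theta_E/T = 666.6/150.7 = 4.423
Step 2: x^2 = 19.57
Step 3: exp(x) = 83.38
Step 4: c_v = 3*1.381e-23*19.57*83.38/(83.38-1)^2 = 9.96e-24

9.96e-24


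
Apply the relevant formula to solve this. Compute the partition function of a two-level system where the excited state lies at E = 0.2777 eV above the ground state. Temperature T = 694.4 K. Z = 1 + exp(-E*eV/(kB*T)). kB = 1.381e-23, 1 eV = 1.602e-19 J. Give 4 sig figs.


Step 1: Compute beta*E = E*eV/(kB*T) = 0.2777*1.602e-19/(1.381e-23*694.4) = 4.639
Step 2: exp(-beta*E) = exp(-4.639) = 0.009666
Step 3: Z = 1 + 0.009666 = 1.01

1.01


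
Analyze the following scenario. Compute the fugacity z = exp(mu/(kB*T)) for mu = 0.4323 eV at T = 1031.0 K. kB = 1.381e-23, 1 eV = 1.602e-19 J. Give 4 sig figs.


Step 1: Convert mu to Joules: 0.4323*1.602e-19 = 6.925e-20 J
Step 2: kB*T = 1.381e-23*1031.0 = 1.424e-20 J
Step 3: mu/(kB*T) = 4.864
Step 4: z = exp(4.864) = 129.5

129.5


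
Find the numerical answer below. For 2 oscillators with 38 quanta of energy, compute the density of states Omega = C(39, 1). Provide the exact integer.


Step 1: Use binomial coefficient C(39, 1)
Step 2: Numerator = 39! / 38!
Step 3: Denominator = 1!
Step 4: Omega = 39

39


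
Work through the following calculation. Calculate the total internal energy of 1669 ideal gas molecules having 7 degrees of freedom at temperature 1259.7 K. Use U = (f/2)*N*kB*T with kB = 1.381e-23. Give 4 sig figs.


Step 1: f/2 = 7/2 = 3.5
Step 2: N*kB*T = 1669*1.381e-23*1259.7 = 2.903e-17
Step 3: U = 3.5 * 2.903e-17 = 1.016e-16 J

1.016e-16


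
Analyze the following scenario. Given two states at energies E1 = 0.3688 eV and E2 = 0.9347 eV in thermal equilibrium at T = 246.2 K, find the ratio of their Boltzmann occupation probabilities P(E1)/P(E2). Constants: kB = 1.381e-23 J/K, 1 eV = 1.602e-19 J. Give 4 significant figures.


Step 1: Compute energy difference dE = E1 - E2 = 0.3688 - 0.9347 = -0.5659 eV
Step 2: Convert to Joules: dE_J = -0.5659 * 1.602e-19 = -9.066e-20 J
Step 3: Compute exponent = -dE_J / (kB * T) = -(-9.066e-20) / (1.381e-23 * 246.2) = 26.66
Step 4: P(E1)/P(E2) = exp(26.66) = 3.801e+11

3.801e+11


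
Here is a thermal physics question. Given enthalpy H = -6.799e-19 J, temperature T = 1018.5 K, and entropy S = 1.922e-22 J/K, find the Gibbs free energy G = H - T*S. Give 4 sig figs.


Step 1: T*S = 1018.5 * 1.922e-22 = 1.958e-19 J
Step 2: G = H - T*S = -6.799e-19 - 1.958e-19
Step 3: G = -8.757e-19 J

-8.757e-19


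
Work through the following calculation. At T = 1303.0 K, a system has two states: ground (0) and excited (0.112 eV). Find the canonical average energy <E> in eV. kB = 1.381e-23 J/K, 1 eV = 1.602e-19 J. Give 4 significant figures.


Step 1: beta*E = 0.112*1.602e-19/(1.381e-23*1303.0) = 0.9971
Step 2: exp(-beta*E) = 0.3689
Step 3: <E> = 0.112*0.3689/(1+0.3689) = 0.03019 eV

0.03019


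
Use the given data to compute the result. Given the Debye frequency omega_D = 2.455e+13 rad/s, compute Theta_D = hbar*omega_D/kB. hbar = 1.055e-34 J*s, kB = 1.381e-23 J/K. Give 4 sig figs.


Step 1: hbar*omega_D = 1.055e-34 * 2.455e+13 = 2.59e-21 J
Step 2: Theta_D = 2.59e-21 / 1.381e-23
Step 3: Theta_D = 187.5 K

187.5


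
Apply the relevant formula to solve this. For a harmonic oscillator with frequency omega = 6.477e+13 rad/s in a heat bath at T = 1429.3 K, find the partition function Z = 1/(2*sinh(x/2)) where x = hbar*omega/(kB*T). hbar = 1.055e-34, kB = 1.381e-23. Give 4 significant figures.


Step 1: Compute x = hbar*omega/(kB*T) = 1.055e-34*6.477e+13/(1.381e-23*1429.3) = 0.3462
Step 2: x/2 = 0.1731
Step 3: sinh(x/2) = 0.174
Step 4: Z = 1/(2*0.174) = 2.874

2.874


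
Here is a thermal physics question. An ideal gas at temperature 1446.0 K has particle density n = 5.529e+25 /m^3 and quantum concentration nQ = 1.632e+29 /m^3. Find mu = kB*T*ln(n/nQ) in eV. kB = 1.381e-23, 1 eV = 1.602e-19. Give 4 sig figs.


Step 1: n/nQ = 5.529e+25/1.632e+29 = 0.0003388
Step 2: ln(n/nQ) = -7.99
Step 3: mu = kB*T*ln(n/nQ) = 1.997e-20*-7.99 = -1.596e-19 J
Step 4: Convert to eV: -1.596e-19/1.602e-19 = -0.996 eV

-0.996


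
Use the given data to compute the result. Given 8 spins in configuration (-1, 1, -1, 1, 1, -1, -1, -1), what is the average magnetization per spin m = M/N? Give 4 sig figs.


Step 1: Count up spins (+1): 3, down spins (-1): 5
Step 2: Total magnetization M = 3 - 5 = -2
Step 3: m = M/N = -2/8 = -0.25

-0.25


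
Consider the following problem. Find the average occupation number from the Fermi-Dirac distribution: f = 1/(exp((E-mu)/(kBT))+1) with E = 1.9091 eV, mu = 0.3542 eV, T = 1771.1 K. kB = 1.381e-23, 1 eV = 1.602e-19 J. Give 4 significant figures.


Step 1: (E - mu) = 1.9091 - 0.3542 = 1.555 eV
Step 2: Convert: (E-mu)*eV = 2.491e-19 J
Step 3: x = (E-mu)*eV/(kB*T) = 10.18
Step 4: f = 1/(exp(10.18)+1) = 3.776e-05

3.776e-05


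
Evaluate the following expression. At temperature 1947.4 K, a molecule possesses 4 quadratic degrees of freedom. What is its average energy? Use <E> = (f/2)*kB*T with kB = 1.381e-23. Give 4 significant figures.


Step 1: f/2 = 4/2 = 2
Step 2: kB*T = 1.381e-23 * 1947.4 = 2.689e-20
Step 3: <E> = 2 * 2.689e-20 = 5.379e-20 J

5.379e-20


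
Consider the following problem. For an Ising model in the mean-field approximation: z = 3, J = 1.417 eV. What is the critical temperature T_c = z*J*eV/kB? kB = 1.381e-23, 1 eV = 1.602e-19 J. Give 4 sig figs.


Step 1: z*J = 3*1.417 = 4.251 eV
Step 2: Convert to Joules: 4.251*1.602e-19 = 6.81e-19 J
Step 3: T_c = 6.81e-19 / 1.381e-23 = 4.931e+04 K

4.931e+04


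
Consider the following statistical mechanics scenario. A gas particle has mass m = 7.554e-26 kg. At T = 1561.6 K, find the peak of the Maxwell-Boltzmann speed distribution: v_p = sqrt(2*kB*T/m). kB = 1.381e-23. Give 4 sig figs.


Step 1: Numerator = 2*kB*T = 2*1.381e-23*1561.6 = 4.313e-20
Step 2: Ratio = 4.313e-20 / 7.554e-26 = 5.71e+05
Step 3: v_p = sqrt(5.71e+05) = 755.6 m/s

755.6


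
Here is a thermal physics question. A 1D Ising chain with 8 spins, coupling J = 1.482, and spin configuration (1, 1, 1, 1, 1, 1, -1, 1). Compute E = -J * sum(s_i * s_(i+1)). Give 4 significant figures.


Step 1: Nearest-neighbor products: 1, 1, 1, 1, 1, -1, -1
Step 2: Sum of products = 3
Step 3: E = -1.482 * 3 = -4.446

-4.446


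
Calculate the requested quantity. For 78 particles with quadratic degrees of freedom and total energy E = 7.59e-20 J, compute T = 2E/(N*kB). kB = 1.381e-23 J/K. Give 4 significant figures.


Step 1: Numerator = 2*E = 2*7.59e-20 = 1.518e-19 J
Step 2: Denominator = N*kB = 78*1.381e-23 = 1.077e-21
Step 3: T = 1.518e-19 / 1.077e-21 = 140.9 K

140.9


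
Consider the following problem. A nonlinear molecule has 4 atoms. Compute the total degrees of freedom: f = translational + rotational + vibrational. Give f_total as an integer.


Step 1: Translational DOF = 3
Step 2: Rotational DOF (nonlinear) = 3
Step 3: Vibrational DOF = 3*4 - 6 = 6
Step 4: Total = 3 + 3 + 6 = 12

12


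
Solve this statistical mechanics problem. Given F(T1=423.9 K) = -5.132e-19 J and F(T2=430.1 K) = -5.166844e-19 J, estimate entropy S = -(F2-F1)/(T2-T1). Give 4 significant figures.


Step 1: dF = F2 - F1 = -5.166844e-19 - (-5.132e-19) = -3.4844e-21 J
Step 2: dT = T2 - T1 = 430.1 - 423.9 = 6.2 K
Step 3: S = -dF/dT = -(-3.4844e-21)/6.2 = 5.62e-22 J/K

5.62e-22


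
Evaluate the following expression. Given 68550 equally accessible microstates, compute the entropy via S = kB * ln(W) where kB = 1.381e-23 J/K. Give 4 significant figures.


Step 1: ln(W) = ln(68550) = 11.14
Step 2: S = kB * ln(W) = 1.381e-23 * 11.14
Step 3: S = 1.538e-22 J/K

1.538e-22


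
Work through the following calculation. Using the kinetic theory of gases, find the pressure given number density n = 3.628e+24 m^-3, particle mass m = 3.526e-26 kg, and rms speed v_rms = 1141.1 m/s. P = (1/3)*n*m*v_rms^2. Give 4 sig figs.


Step 1: v_rms^2 = 1141.1^2 = 1.302e+06
Step 2: n*m = 3.628e+24*3.526e-26 = 0.1279
Step 3: P = (1/3)*0.1279*1.302e+06 = 5.552e+04 Pa

5.552e+04


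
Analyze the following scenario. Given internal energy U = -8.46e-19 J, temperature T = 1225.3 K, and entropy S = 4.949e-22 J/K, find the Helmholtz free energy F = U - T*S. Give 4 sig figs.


Step 1: T*S = 1225.3 * 4.949e-22 = 6.064e-19 J
Step 2: F = U - T*S = -8.46e-19 - 6.064e-19
Step 3: F = -1.452e-18 J

-1.452e-18


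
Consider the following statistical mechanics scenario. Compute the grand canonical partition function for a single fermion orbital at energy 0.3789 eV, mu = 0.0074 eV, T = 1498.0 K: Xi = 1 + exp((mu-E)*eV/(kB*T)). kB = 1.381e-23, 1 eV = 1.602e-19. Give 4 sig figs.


Step 1: (mu - E) = 0.0074 - 0.3789 = -0.3715 eV
Step 2: x = (mu-E)*eV/(kB*T) = -0.3715*1.602e-19/(1.381e-23*1498.0) = -2.877
Step 3: exp(x) = 0.05631
Step 4: Xi = 1 + 0.05631 = 1.056

1.056


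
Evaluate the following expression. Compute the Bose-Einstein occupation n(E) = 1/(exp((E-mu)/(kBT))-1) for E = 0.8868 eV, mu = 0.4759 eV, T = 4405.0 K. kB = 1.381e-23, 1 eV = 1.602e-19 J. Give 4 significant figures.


Step 1: (E - mu) = 0.4109 eV
Step 2: x = (E-mu)*eV/(kB*T) = 0.4109*1.602e-19/(1.381e-23*4405.0) = 1.082
Step 3: exp(x) = 2.951
Step 4: n = 1/(exp(x)-1) = 0.5126

0.5126


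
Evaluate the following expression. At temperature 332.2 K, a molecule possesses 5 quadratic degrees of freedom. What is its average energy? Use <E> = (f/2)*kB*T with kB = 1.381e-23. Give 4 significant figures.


Step 1: f/2 = 5/2 = 2.5
Step 2: kB*T = 1.381e-23 * 332.2 = 4.588e-21
Step 3: <E> = 2.5 * 4.588e-21 = 1.147e-20 J

1.147e-20


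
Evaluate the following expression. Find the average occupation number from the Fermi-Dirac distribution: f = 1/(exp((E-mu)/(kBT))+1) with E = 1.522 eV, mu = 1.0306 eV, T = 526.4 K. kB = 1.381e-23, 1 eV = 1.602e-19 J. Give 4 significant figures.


Step 1: (E - mu) = 1.522 - 1.0306 = 0.4914 eV
Step 2: Convert: (E-mu)*eV = 7.872e-20 J
Step 3: x = (E-mu)*eV/(kB*T) = 10.83
Step 4: f = 1/(exp(10.83)+1) = 1.982e-05

1.982e-05


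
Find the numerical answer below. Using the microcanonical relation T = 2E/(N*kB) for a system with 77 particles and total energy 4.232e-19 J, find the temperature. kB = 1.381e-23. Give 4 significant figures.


Step 1: Numerator = 2*E = 2*4.232e-19 = 8.464e-19 J
Step 2: Denominator = N*kB = 77*1.381e-23 = 1.063e-21
Step 3: T = 8.464e-19 / 1.063e-21 = 796 K

796


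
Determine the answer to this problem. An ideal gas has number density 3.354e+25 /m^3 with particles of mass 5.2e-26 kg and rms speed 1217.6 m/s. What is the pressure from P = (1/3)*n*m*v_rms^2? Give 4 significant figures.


Step 1: v_rms^2 = 1217.6^2 = 1.483e+06
Step 2: n*m = 3.354e+25*5.2e-26 = 1.744
Step 3: P = (1/3)*1.744*1.483e+06 = 8.619e+05 Pa

8.619e+05


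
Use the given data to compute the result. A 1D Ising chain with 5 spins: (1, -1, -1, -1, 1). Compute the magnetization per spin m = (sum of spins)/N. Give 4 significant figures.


Step 1: Count up spins (+1): 2, down spins (-1): 3
Step 2: Total magnetization M = 2 - 3 = -1
Step 3: m = M/N = -1/5 = -0.2

-0.2


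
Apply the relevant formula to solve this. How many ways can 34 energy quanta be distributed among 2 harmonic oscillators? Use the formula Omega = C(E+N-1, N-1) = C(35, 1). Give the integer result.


Step 1: Use binomial coefficient C(35, 1)
Step 2: Numerator = 35! / 34!
Step 3: Denominator = 1!
Step 4: Omega = 35

35


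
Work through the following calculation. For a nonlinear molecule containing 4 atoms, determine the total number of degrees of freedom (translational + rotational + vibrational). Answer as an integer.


Step 1: Translational DOF = 3
Step 2: Rotational DOF (nonlinear) = 3
Step 3: Vibrational DOF = 3*4 - 6 = 6
Step 4: Total = 3 + 3 + 6 = 12

12


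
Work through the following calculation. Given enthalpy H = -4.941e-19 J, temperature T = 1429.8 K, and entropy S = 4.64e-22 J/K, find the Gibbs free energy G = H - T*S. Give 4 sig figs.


Step 1: T*S = 1429.8 * 4.64e-22 = 6.634e-19 J
Step 2: G = H - T*S = -4.941e-19 - 6.634e-19
Step 3: G = -1.158e-18 J

-1.158e-18


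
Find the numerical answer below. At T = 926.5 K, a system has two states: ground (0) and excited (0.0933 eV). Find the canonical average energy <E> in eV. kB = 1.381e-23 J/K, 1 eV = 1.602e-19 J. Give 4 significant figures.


Step 1: beta*E = 0.0933*1.602e-19/(1.381e-23*926.5) = 1.168
Step 2: exp(-beta*E) = 0.3109
Step 3: <E> = 0.0933*0.3109/(1+0.3109) = 0.02213 eV

0.02213


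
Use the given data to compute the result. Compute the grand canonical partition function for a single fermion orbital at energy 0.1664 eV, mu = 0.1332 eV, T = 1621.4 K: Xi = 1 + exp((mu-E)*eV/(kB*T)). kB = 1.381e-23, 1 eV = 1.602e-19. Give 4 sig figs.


Step 1: (mu - E) = 0.1332 - 0.1664 = -0.0332 eV
Step 2: x = (mu-E)*eV/(kB*T) = -0.0332*1.602e-19/(1.381e-23*1621.4) = -0.2375
Step 3: exp(x) = 0.7886
Step 4: Xi = 1 + 0.7886 = 1.789

1.789


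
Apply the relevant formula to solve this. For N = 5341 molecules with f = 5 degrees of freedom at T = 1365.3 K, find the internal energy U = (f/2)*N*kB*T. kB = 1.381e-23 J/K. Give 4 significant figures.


Step 1: f/2 = 5/2 = 2.5
Step 2: N*kB*T = 5341*1.381e-23*1365.3 = 1.007e-16
Step 3: U = 2.5 * 1.007e-16 = 2.518e-16 J

2.518e-16


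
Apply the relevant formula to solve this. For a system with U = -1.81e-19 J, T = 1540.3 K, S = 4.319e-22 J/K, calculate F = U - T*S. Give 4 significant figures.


Step 1: T*S = 1540.3 * 4.319e-22 = 6.653e-19 J
Step 2: F = U - T*S = -1.81e-19 - 6.653e-19
Step 3: F = -8.463e-19 J

-8.463e-19


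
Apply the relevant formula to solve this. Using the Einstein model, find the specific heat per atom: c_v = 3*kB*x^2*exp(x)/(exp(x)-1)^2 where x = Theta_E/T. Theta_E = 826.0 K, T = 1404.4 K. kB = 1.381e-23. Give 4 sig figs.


Step 1: x = Theta_E/T = 826.0/1404.4 = 0.5882
Step 2: x^2 = 0.3459
Step 3: exp(x) = 1.801
Step 4: c_v = 3*1.381e-23*0.3459*1.801/(1.801-1)^2 = 4.026e-23

4.026e-23


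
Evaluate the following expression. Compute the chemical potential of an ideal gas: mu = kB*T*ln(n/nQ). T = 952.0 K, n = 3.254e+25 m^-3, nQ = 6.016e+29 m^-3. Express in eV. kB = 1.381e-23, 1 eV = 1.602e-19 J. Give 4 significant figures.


Step 1: n/nQ = 3.254e+25/6.016e+29 = 5.409e-05
Step 2: ln(n/nQ) = -9.825
Step 3: mu = kB*T*ln(n/nQ) = 1.315e-20*-9.825 = -1.292e-19 J
Step 4: Convert to eV: -1.292e-19/1.602e-19 = -0.8063 eV

-0.8063


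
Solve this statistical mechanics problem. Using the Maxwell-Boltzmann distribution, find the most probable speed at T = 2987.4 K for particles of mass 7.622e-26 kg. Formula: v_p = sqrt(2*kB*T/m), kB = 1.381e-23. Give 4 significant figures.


Step 1: Numerator = 2*kB*T = 2*1.381e-23*2987.4 = 8.251e-20
Step 2: Ratio = 8.251e-20 / 7.622e-26 = 1.083e+06
Step 3: v_p = sqrt(1.083e+06) = 1040 m/s

1040


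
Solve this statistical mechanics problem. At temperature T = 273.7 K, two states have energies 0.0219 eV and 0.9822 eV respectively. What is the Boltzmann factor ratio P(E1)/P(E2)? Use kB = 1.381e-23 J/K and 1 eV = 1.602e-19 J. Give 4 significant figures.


Step 1: Compute energy difference dE = E1 - E2 = 0.0219 - 0.9822 = -0.9603 eV
Step 2: Convert to Joules: dE_J = -0.9603 * 1.602e-19 = -1.538e-19 J
Step 3: Compute exponent = -dE_J / (kB * T) = -(-1.538e-19) / (1.381e-23 * 273.7) = 40.7
Step 4: P(E1)/P(E2) = exp(40.7) = 4.743e+17

4.743e+17


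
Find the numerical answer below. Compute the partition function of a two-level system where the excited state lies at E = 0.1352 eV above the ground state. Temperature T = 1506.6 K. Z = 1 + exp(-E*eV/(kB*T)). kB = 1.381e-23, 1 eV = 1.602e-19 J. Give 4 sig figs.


Step 1: Compute beta*E = E*eV/(kB*T) = 0.1352*1.602e-19/(1.381e-23*1506.6) = 1.041
Step 2: exp(-beta*E) = exp(-1.041) = 0.3531
Step 3: Z = 1 + 0.3531 = 1.353

1.353


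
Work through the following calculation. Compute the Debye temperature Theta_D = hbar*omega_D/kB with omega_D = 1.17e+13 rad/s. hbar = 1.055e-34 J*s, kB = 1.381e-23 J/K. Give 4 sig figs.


Step 1: hbar*omega_D = 1.055e-34 * 1.17e+13 = 1.234e-21 J
Step 2: Theta_D = 1.234e-21 / 1.381e-23
Step 3: Theta_D = 89.38 K

89.38


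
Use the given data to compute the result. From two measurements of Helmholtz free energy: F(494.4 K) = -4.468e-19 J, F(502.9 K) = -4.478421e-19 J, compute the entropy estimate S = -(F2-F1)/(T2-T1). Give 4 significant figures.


Step 1: dF = F2 - F1 = -4.478421e-19 - (-4.468e-19) = -1.0421e-21 J
Step 2: dT = T2 - T1 = 502.9 - 494.4 = 8.5 K
Step 3: S = -dF/dT = -(-1.0421e-21)/8.5 = 1.226e-22 J/K

1.226e-22


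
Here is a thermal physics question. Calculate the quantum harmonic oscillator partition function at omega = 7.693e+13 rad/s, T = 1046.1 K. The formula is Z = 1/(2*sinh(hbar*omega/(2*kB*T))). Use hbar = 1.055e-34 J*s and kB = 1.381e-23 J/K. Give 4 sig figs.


Step 1: Compute x = hbar*omega/(kB*T) = 1.055e-34*7.693e+13/(1.381e-23*1046.1) = 0.5618
Step 2: x/2 = 0.2809
Step 3: sinh(x/2) = 0.2846
Step 4: Z = 1/(2*0.2846) = 1.757

1.757


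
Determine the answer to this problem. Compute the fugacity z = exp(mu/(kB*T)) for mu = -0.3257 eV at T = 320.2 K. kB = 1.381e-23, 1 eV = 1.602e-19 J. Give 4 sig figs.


Step 1: Convert mu to Joules: -0.3257*1.602e-19 = -5.218e-20 J
Step 2: kB*T = 1.381e-23*320.2 = 4.422e-21 J
Step 3: mu/(kB*T) = -11.8
Step 4: z = exp(-11.8) = 7.508e-06

7.508e-06


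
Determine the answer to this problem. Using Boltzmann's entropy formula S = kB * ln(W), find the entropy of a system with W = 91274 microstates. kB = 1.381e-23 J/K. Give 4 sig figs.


Step 1: ln(W) = ln(91274) = 11.42
Step 2: S = kB * ln(W) = 1.381e-23 * 11.42
Step 3: S = 1.577e-22 J/K

1.577e-22


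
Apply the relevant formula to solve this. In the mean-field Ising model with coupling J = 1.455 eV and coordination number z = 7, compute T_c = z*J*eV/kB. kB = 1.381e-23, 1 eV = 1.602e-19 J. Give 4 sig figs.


Step 1: z*J = 7*1.455 = 10.19 eV
Step 2: Convert to Joules: 10.19*1.602e-19 = 1.632e-18 J
Step 3: T_c = 1.632e-18 / 1.381e-23 = 1.181e+05 K

1.181e+05


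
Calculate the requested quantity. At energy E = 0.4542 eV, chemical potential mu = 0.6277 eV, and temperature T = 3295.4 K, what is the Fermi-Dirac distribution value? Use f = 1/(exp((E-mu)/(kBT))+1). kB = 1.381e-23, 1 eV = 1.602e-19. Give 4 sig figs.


Step 1: (E - mu) = 0.4542 - 0.6277 = -0.1735 eV
Step 2: Convert: (E-mu)*eV = -2.779e-20 J
Step 3: x = (E-mu)*eV/(kB*T) = -0.6107
Step 4: f = 1/(exp(-0.6107)+1) = 0.6481

0.6481


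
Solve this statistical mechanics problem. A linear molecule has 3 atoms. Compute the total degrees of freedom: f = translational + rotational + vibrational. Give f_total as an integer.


Step 1: Translational DOF = 3
Step 2: Rotational DOF (linear) = 2
Step 3: Vibrational DOF = 3*3 - 5 = 4
Step 4: Total = 3 + 2 + 4 = 9

9


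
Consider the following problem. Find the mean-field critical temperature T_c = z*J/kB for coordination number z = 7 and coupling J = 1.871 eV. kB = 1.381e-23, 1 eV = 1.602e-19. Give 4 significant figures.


Step 1: z*J = 7*1.871 = 13.1 eV
Step 2: Convert to Joules: 13.1*1.602e-19 = 2.098e-18 J
Step 3: T_c = 2.098e-18 / 1.381e-23 = 1.519e+05 K

1.519e+05


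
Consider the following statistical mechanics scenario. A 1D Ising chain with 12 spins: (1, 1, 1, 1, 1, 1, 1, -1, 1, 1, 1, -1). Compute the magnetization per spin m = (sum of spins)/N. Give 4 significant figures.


Step 1: Count up spins (+1): 10, down spins (-1): 2
Step 2: Total magnetization M = 10 - 2 = 8
Step 3: m = M/N = 8/12 = 0.6667

0.6667


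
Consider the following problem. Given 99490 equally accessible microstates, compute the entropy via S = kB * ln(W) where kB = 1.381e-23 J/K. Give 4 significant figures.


Step 1: ln(W) = ln(99490) = 11.51
Step 2: S = kB * ln(W) = 1.381e-23 * 11.51
Step 3: S = 1.589e-22 J/K

1.589e-22


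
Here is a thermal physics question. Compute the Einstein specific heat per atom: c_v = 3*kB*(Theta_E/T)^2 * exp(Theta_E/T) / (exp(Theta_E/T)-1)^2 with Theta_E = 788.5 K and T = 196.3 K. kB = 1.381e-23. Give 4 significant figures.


Step 1: x = Theta_E/T = 788.5/196.3 = 4.017
Step 2: x^2 = 16.13
Step 3: exp(x) = 55.52
Step 4: c_v = 3*1.381e-23*16.13*55.52/(55.52-1)^2 = 1.248e-23

1.248e-23


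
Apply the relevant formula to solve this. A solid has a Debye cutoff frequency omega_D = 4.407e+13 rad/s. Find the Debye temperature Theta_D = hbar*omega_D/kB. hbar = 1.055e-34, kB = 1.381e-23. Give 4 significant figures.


Step 1: hbar*omega_D = 1.055e-34 * 4.407e+13 = 4.649e-21 J
Step 2: Theta_D = 4.649e-21 / 1.381e-23
Step 3: Theta_D = 336.7 K

336.7


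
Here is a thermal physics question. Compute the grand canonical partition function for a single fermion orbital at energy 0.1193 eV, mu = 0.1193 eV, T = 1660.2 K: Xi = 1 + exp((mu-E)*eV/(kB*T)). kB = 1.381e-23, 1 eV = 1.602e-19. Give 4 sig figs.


Step 1: (mu - E) = 0.1193 - 0.1193 = 0 eV
Step 2: x = (mu-E)*eV/(kB*T) = 0*1.602e-19/(1.381e-23*1660.2) = 0
Step 3: exp(x) = 1
Step 4: Xi = 1 + 1 = 2

2


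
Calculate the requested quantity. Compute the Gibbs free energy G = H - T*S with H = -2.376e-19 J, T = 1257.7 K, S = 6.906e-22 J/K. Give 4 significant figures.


Step 1: T*S = 1257.7 * 6.906e-22 = 8.686e-19 J
Step 2: G = H - T*S = -2.376e-19 - 8.686e-19
Step 3: G = -1.106e-18 J

-1.106e-18


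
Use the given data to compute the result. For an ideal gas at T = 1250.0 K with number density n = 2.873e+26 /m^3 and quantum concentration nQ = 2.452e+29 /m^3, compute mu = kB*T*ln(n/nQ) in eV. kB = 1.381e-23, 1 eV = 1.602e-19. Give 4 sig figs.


Step 1: n/nQ = 2.873e+26/2.452e+29 = 0.001172
Step 2: ln(n/nQ) = -6.749
Step 3: mu = kB*T*ln(n/nQ) = 1.726e-20*-6.749 = -1.165e-19 J
Step 4: Convert to eV: -1.165e-19/1.602e-19 = -0.7273 eV

-0.7273


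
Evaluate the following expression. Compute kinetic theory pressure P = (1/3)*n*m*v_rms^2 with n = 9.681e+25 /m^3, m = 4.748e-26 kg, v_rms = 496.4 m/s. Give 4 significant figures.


Step 1: v_rms^2 = 496.4^2 = 2.464e+05
Step 2: n*m = 9.681e+25*4.748e-26 = 4.597
Step 3: P = (1/3)*4.597*2.464e+05 = 3.775e+05 Pa

3.775e+05


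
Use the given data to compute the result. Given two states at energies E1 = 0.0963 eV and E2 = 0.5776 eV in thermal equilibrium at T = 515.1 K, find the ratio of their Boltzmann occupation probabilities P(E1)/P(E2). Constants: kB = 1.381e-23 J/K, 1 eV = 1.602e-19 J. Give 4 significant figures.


Step 1: Compute energy difference dE = E1 - E2 = 0.0963 - 0.5776 = -0.4813 eV
Step 2: Convert to Joules: dE_J = -0.4813 * 1.602e-19 = -7.71e-20 J
Step 3: Compute exponent = -dE_J / (kB * T) = -(-7.71e-20) / (1.381e-23 * 515.1) = 10.84
Step 4: P(E1)/P(E2) = exp(10.84) = 5.098e+04

5.098e+04


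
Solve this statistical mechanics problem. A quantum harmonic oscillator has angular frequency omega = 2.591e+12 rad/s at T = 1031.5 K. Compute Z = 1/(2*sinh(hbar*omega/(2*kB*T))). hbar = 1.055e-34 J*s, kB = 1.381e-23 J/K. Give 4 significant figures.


Step 1: Compute x = hbar*omega/(kB*T) = 1.055e-34*2.591e+12/(1.381e-23*1031.5) = 0.01919
Step 2: x/2 = 0.009595
Step 3: sinh(x/2) = 0.009595
Step 4: Z = 1/(2*0.009595) = 52.11

52.11


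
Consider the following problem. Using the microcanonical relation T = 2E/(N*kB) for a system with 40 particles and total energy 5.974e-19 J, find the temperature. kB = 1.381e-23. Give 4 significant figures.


Step 1: Numerator = 2*E = 2*5.974e-19 = 1.195e-18 J
Step 2: Denominator = N*kB = 40*1.381e-23 = 5.524e-22
Step 3: T = 1.195e-18 / 5.524e-22 = 2163 K

2163


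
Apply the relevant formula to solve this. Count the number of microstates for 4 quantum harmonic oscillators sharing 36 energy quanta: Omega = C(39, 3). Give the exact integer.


Step 1: Use binomial coefficient C(39, 3)
Step 2: Numerator = 39! / 36!
Step 3: Denominator = 3!
Step 4: Omega = 9139

9139
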